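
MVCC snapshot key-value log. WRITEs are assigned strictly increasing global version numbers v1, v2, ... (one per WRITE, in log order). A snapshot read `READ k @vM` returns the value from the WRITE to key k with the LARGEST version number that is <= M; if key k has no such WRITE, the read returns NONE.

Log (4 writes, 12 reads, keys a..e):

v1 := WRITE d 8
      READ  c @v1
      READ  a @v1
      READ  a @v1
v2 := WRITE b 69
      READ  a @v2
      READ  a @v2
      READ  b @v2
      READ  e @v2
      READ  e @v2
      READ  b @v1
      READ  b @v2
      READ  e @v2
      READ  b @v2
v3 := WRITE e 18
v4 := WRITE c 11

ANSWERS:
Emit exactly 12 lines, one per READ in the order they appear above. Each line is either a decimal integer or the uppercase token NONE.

v1: WRITE d=8  (d history now [(1, 8)])
READ c @v1: history=[] -> no version <= 1 -> NONE
READ a @v1: history=[] -> no version <= 1 -> NONE
READ a @v1: history=[] -> no version <= 1 -> NONE
v2: WRITE b=69  (b history now [(2, 69)])
READ a @v2: history=[] -> no version <= 2 -> NONE
READ a @v2: history=[] -> no version <= 2 -> NONE
READ b @v2: history=[(2, 69)] -> pick v2 -> 69
READ e @v2: history=[] -> no version <= 2 -> NONE
READ e @v2: history=[] -> no version <= 2 -> NONE
READ b @v1: history=[(2, 69)] -> no version <= 1 -> NONE
READ b @v2: history=[(2, 69)] -> pick v2 -> 69
READ e @v2: history=[] -> no version <= 2 -> NONE
READ b @v2: history=[(2, 69)] -> pick v2 -> 69
v3: WRITE e=18  (e history now [(3, 18)])
v4: WRITE c=11  (c history now [(4, 11)])

Answer: NONE
NONE
NONE
NONE
NONE
69
NONE
NONE
NONE
69
NONE
69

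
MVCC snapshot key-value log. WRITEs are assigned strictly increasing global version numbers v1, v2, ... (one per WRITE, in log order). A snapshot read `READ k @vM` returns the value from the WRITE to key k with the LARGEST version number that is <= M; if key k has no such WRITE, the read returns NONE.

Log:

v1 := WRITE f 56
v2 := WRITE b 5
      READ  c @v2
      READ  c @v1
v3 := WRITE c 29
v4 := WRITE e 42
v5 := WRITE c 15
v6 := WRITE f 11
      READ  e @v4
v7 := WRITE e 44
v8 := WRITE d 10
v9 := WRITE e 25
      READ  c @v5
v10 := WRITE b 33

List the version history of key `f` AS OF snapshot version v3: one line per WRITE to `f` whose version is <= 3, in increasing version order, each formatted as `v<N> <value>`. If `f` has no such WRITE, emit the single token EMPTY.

Scan writes for key=f with version <= 3:
  v1 WRITE f 56 -> keep
  v2 WRITE b 5 -> skip
  v3 WRITE c 29 -> skip
  v4 WRITE e 42 -> skip
  v5 WRITE c 15 -> skip
  v6 WRITE f 11 -> drop (> snap)
  v7 WRITE e 44 -> skip
  v8 WRITE d 10 -> skip
  v9 WRITE e 25 -> skip
  v10 WRITE b 33 -> skip
Collected: [(1, 56)]

Answer: v1 56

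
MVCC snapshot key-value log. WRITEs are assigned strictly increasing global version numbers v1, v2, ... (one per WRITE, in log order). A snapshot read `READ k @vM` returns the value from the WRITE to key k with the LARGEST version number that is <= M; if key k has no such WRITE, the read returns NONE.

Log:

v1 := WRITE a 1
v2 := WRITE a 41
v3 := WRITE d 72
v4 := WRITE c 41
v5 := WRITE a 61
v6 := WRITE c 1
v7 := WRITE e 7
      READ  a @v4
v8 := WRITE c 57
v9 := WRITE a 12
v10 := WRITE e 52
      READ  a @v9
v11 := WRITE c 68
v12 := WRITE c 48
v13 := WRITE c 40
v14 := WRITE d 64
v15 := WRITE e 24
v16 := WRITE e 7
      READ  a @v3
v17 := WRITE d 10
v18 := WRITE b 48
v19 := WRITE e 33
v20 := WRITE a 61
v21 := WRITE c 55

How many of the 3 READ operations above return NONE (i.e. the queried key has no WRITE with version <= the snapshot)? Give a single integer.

Answer: 0

Derivation:
v1: WRITE a=1  (a history now [(1, 1)])
v2: WRITE a=41  (a history now [(1, 1), (2, 41)])
v3: WRITE d=72  (d history now [(3, 72)])
v4: WRITE c=41  (c history now [(4, 41)])
v5: WRITE a=61  (a history now [(1, 1), (2, 41), (5, 61)])
v6: WRITE c=1  (c history now [(4, 41), (6, 1)])
v7: WRITE e=7  (e history now [(7, 7)])
READ a @v4: history=[(1, 1), (2, 41), (5, 61)] -> pick v2 -> 41
v8: WRITE c=57  (c history now [(4, 41), (6, 1), (8, 57)])
v9: WRITE a=12  (a history now [(1, 1), (2, 41), (5, 61), (9, 12)])
v10: WRITE e=52  (e history now [(7, 7), (10, 52)])
READ a @v9: history=[(1, 1), (2, 41), (5, 61), (9, 12)] -> pick v9 -> 12
v11: WRITE c=68  (c history now [(4, 41), (6, 1), (8, 57), (11, 68)])
v12: WRITE c=48  (c history now [(4, 41), (6, 1), (8, 57), (11, 68), (12, 48)])
v13: WRITE c=40  (c history now [(4, 41), (6, 1), (8, 57), (11, 68), (12, 48), (13, 40)])
v14: WRITE d=64  (d history now [(3, 72), (14, 64)])
v15: WRITE e=24  (e history now [(7, 7), (10, 52), (15, 24)])
v16: WRITE e=7  (e history now [(7, 7), (10, 52), (15, 24), (16, 7)])
READ a @v3: history=[(1, 1), (2, 41), (5, 61), (9, 12)] -> pick v2 -> 41
v17: WRITE d=10  (d history now [(3, 72), (14, 64), (17, 10)])
v18: WRITE b=48  (b history now [(18, 48)])
v19: WRITE e=33  (e history now [(7, 7), (10, 52), (15, 24), (16, 7), (19, 33)])
v20: WRITE a=61  (a history now [(1, 1), (2, 41), (5, 61), (9, 12), (20, 61)])
v21: WRITE c=55  (c history now [(4, 41), (6, 1), (8, 57), (11, 68), (12, 48), (13, 40), (21, 55)])
Read results in order: ['41', '12', '41']
NONE count = 0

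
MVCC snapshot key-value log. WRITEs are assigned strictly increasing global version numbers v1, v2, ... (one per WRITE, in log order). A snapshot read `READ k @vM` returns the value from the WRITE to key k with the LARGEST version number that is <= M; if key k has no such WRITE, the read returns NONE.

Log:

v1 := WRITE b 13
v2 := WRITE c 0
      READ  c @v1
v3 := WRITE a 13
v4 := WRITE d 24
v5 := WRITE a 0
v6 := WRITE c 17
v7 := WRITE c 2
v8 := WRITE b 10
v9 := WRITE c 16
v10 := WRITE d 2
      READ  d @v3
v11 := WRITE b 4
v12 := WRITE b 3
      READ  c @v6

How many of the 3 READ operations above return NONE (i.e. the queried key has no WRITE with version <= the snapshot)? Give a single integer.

v1: WRITE b=13  (b history now [(1, 13)])
v2: WRITE c=0  (c history now [(2, 0)])
READ c @v1: history=[(2, 0)] -> no version <= 1 -> NONE
v3: WRITE a=13  (a history now [(3, 13)])
v4: WRITE d=24  (d history now [(4, 24)])
v5: WRITE a=0  (a history now [(3, 13), (5, 0)])
v6: WRITE c=17  (c history now [(2, 0), (6, 17)])
v7: WRITE c=2  (c history now [(2, 0), (6, 17), (7, 2)])
v8: WRITE b=10  (b history now [(1, 13), (8, 10)])
v9: WRITE c=16  (c history now [(2, 0), (6, 17), (7, 2), (9, 16)])
v10: WRITE d=2  (d history now [(4, 24), (10, 2)])
READ d @v3: history=[(4, 24), (10, 2)] -> no version <= 3 -> NONE
v11: WRITE b=4  (b history now [(1, 13), (8, 10), (11, 4)])
v12: WRITE b=3  (b history now [(1, 13), (8, 10), (11, 4), (12, 3)])
READ c @v6: history=[(2, 0), (6, 17), (7, 2), (9, 16)] -> pick v6 -> 17
Read results in order: ['NONE', 'NONE', '17']
NONE count = 2

Answer: 2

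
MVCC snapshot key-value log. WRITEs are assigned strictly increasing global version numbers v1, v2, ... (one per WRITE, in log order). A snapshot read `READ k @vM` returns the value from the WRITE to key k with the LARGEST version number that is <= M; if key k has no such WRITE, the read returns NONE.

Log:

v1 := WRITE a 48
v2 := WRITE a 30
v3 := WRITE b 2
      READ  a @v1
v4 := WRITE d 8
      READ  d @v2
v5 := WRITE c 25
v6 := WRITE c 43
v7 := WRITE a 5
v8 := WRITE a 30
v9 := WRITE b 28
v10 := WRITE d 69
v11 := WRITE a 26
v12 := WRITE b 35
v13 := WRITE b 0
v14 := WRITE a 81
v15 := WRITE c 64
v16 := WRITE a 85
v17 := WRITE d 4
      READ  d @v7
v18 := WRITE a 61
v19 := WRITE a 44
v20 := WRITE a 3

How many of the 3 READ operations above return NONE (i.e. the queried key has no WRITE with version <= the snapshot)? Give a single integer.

Answer: 1

Derivation:
v1: WRITE a=48  (a history now [(1, 48)])
v2: WRITE a=30  (a history now [(1, 48), (2, 30)])
v3: WRITE b=2  (b history now [(3, 2)])
READ a @v1: history=[(1, 48), (2, 30)] -> pick v1 -> 48
v4: WRITE d=8  (d history now [(4, 8)])
READ d @v2: history=[(4, 8)] -> no version <= 2 -> NONE
v5: WRITE c=25  (c history now [(5, 25)])
v6: WRITE c=43  (c history now [(5, 25), (6, 43)])
v7: WRITE a=5  (a history now [(1, 48), (2, 30), (7, 5)])
v8: WRITE a=30  (a history now [(1, 48), (2, 30), (7, 5), (8, 30)])
v9: WRITE b=28  (b history now [(3, 2), (9, 28)])
v10: WRITE d=69  (d history now [(4, 8), (10, 69)])
v11: WRITE a=26  (a history now [(1, 48), (2, 30), (7, 5), (8, 30), (11, 26)])
v12: WRITE b=35  (b history now [(3, 2), (9, 28), (12, 35)])
v13: WRITE b=0  (b history now [(3, 2), (9, 28), (12, 35), (13, 0)])
v14: WRITE a=81  (a history now [(1, 48), (2, 30), (7, 5), (8, 30), (11, 26), (14, 81)])
v15: WRITE c=64  (c history now [(5, 25), (6, 43), (15, 64)])
v16: WRITE a=85  (a history now [(1, 48), (2, 30), (7, 5), (8, 30), (11, 26), (14, 81), (16, 85)])
v17: WRITE d=4  (d history now [(4, 8), (10, 69), (17, 4)])
READ d @v7: history=[(4, 8), (10, 69), (17, 4)] -> pick v4 -> 8
v18: WRITE a=61  (a history now [(1, 48), (2, 30), (7, 5), (8, 30), (11, 26), (14, 81), (16, 85), (18, 61)])
v19: WRITE a=44  (a history now [(1, 48), (2, 30), (7, 5), (8, 30), (11, 26), (14, 81), (16, 85), (18, 61), (19, 44)])
v20: WRITE a=3  (a history now [(1, 48), (2, 30), (7, 5), (8, 30), (11, 26), (14, 81), (16, 85), (18, 61), (19, 44), (20, 3)])
Read results in order: ['48', 'NONE', '8']
NONE count = 1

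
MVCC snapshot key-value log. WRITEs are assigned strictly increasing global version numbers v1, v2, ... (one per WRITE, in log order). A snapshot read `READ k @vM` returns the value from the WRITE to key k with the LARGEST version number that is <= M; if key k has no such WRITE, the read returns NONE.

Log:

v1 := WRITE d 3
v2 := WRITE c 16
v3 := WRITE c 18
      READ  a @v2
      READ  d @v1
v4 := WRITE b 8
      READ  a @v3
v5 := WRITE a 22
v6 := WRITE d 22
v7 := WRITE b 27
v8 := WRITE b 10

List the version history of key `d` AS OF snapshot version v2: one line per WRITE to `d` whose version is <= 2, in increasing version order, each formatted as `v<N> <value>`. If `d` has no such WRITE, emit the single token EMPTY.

Scan writes for key=d with version <= 2:
  v1 WRITE d 3 -> keep
  v2 WRITE c 16 -> skip
  v3 WRITE c 18 -> skip
  v4 WRITE b 8 -> skip
  v5 WRITE a 22 -> skip
  v6 WRITE d 22 -> drop (> snap)
  v7 WRITE b 27 -> skip
  v8 WRITE b 10 -> skip
Collected: [(1, 3)]

Answer: v1 3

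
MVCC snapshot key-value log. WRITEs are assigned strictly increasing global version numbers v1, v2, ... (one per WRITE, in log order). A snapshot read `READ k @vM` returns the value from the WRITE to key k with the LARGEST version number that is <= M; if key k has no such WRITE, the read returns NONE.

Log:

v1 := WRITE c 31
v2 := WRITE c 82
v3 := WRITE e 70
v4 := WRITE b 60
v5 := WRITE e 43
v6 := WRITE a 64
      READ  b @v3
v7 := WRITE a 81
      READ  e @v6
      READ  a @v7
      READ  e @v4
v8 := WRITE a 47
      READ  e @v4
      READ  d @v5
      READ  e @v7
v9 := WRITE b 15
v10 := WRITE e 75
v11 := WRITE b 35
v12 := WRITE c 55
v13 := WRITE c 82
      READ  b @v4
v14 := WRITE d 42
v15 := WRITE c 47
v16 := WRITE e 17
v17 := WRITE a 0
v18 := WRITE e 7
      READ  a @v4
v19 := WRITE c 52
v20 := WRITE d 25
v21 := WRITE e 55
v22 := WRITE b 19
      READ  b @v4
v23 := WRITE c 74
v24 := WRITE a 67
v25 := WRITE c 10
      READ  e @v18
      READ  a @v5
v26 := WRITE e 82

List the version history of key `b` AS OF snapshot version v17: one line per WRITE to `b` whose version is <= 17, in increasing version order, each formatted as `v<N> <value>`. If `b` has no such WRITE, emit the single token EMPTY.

Scan writes for key=b with version <= 17:
  v1 WRITE c 31 -> skip
  v2 WRITE c 82 -> skip
  v3 WRITE e 70 -> skip
  v4 WRITE b 60 -> keep
  v5 WRITE e 43 -> skip
  v6 WRITE a 64 -> skip
  v7 WRITE a 81 -> skip
  v8 WRITE a 47 -> skip
  v9 WRITE b 15 -> keep
  v10 WRITE e 75 -> skip
  v11 WRITE b 35 -> keep
  v12 WRITE c 55 -> skip
  v13 WRITE c 82 -> skip
  v14 WRITE d 42 -> skip
  v15 WRITE c 47 -> skip
  v16 WRITE e 17 -> skip
  v17 WRITE a 0 -> skip
  v18 WRITE e 7 -> skip
  v19 WRITE c 52 -> skip
  v20 WRITE d 25 -> skip
  v21 WRITE e 55 -> skip
  v22 WRITE b 19 -> drop (> snap)
  v23 WRITE c 74 -> skip
  v24 WRITE a 67 -> skip
  v25 WRITE c 10 -> skip
  v26 WRITE e 82 -> skip
Collected: [(4, 60), (9, 15), (11, 35)]

Answer: v4 60
v9 15
v11 35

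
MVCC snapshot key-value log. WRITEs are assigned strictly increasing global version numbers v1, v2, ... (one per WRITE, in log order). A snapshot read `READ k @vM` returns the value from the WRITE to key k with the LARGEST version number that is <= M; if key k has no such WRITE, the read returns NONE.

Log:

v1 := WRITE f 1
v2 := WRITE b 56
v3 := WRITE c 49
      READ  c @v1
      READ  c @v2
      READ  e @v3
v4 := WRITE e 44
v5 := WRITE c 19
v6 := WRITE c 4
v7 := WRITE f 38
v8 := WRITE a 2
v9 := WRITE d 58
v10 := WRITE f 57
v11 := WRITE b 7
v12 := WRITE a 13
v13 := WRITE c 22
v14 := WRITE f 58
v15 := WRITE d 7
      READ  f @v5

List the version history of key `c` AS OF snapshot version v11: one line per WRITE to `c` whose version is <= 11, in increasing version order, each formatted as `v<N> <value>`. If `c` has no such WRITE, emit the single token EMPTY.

Answer: v3 49
v5 19
v6 4

Derivation:
Scan writes for key=c with version <= 11:
  v1 WRITE f 1 -> skip
  v2 WRITE b 56 -> skip
  v3 WRITE c 49 -> keep
  v4 WRITE e 44 -> skip
  v5 WRITE c 19 -> keep
  v6 WRITE c 4 -> keep
  v7 WRITE f 38 -> skip
  v8 WRITE a 2 -> skip
  v9 WRITE d 58 -> skip
  v10 WRITE f 57 -> skip
  v11 WRITE b 7 -> skip
  v12 WRITE a 13 -> skip
  v13 WRITE c 22 -> drop (> snap)
  v14 WRITE f 58 -> skip
  v15 WRITE d 7 -> skip
Collected: [(3, 49), (5, 19), (6, 4)]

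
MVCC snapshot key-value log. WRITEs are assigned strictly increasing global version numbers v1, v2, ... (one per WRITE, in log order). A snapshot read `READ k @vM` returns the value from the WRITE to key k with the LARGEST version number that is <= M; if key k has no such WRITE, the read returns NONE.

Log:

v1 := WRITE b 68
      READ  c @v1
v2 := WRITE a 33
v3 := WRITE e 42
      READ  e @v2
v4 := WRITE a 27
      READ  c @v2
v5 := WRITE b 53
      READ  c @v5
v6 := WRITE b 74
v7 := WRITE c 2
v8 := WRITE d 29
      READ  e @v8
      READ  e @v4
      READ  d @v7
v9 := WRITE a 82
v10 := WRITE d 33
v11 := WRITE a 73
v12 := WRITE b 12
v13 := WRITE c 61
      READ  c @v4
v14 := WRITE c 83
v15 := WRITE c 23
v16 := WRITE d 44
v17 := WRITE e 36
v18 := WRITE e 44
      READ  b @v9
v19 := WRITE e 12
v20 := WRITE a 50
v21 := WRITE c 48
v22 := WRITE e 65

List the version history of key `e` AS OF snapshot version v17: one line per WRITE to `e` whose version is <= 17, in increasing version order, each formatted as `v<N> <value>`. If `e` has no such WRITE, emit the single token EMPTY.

Answer: v3 42
v17 36

Derivation:
Scan writes for key=e with version <= 17:
  v1 WRITE b 68 -> skip
  v2 WRITE a 33 -> skip
  v3 WRITE e 42 -> keep
  v4 WRITE a 27 -> skip
  v5 WRITE b 53 -> skip
  v6 WRITE b 74 -> skip
  v7 WRITE c 2 -> skip
  v8 WRITE d 29 -> skip
  v9 WRITE a 82 -> skip
  v10 WRITE d 33 -> skip
  v11 WRITE a 73 -> skip
  v12 WRITE b 12 -> skip
  v13 WRITE c 61 -> skip
  v14 WRITE c 83 -> skip
  v15 WRITE c 23 -> skip
  v16 WRITE d 44 -> skip
  v17 WRITE e 36 -> keep
  v18 WRITE e 44 -> drop (> snap)
  v19 WRITE e 12 -> drop (> snap)
  v20 WRITE a 50 -> skip
  v21 WRITE c 48 -> skip
  v22 WRITE e 65 -> drop (> snap)
Collected: [(3, 42), (17, 36)]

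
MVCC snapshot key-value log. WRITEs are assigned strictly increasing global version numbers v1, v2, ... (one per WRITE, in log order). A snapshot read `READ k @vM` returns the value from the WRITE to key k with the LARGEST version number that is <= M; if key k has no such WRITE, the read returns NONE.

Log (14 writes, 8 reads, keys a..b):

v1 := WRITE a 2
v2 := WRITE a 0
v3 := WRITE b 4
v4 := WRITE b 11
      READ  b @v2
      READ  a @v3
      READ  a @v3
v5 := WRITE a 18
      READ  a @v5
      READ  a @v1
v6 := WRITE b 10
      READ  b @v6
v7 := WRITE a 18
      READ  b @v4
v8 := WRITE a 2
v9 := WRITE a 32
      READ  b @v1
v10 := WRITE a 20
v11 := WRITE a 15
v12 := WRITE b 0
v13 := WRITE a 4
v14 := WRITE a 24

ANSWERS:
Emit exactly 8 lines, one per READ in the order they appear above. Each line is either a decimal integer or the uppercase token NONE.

v1: WRITE a=2  (a history now [(1, 2)])
v2: WRITE a=0  (a history now [(1, 2), (2, 0)])
v3: WRITE b=4  (b history now [(3, 4)])
v4: WRITE b=11  (b history now [(3, 4), (4, 11)])
READ b @v2: history=[(3, 4), (4, 11)] -> no version <= 2 -> NONE
READ a @v3: history=[(1, 2), (2, 0)] -> pick v2 -> 0
READ a @v3: history=[(1, 2), (2, 0)] -> pick v2 -> 0
v5: WRITE a=18  (a history now [(1, 2), (2, 0), (5, 18)])
READ a @v5: history=[(1, 2), (2, 0), (5, 18)] -> pick v5 -> 18
READ a @v1: history=[(1, 2), (2, 0), (5, 18)] -> pick v1 -> 2
v6: WRITE b=10  (b history now [(3, 4), (4, 11), (6, 10)])
READ b @v6: history=[(3, 4), (4, 11), (6, 10)] -> pick v6 -> 10
v7: WRITE a=18  (a history now [(1, 2), (2, 0), (5, 18), (7, 18)])
READ b @v4: history=[(3, 4), (4, 11), (6, 10)] -> pick v4 -> 11
v8: WRITE a=2  (a history now [(1, 2), (2, 0), (5, 18), (7, 18), (8, 2)])
v9: WRITE a=32  (a history now [(1, 2), (2, 0), (5, 18), (7, 18), (8, 2), (9, 32)])
READ b @v1: history=[(3, 4), (4, 11), (6, 10)] -> no version <= 1 -> NONE
v10: WRITE a=20  (a history now [(1, 2), (2, 0), (5, 18), (7, 18), (8, 2), (9, 32), (10, 20)])
v11: WRITE a=15  (a history now [(1, 2), (2, 0), (5, 18), (7, 18), (8, 2), (9, 32), (10, 20), (11, 15)])
v12: WRITE b=0  (b history now [(3, 4), (4, 11), (6, 10), (12, 0)])
v13: WRITE a=4  (a history now [(1, 2), (2, 0), (5, 18), (7, 18), (8, 2), (9, 32), (10, 20), (11, 15), (13, 4)])
v14: WRITE a=24  (a history now [(1, 2), (2, 0), (5, 18), (7, 18), (8, 2), (9, 32), (10, 20), (11, 15), (13, 4), (14, 24)])

Answer: NONE
0
0
18
2
10
11
NONE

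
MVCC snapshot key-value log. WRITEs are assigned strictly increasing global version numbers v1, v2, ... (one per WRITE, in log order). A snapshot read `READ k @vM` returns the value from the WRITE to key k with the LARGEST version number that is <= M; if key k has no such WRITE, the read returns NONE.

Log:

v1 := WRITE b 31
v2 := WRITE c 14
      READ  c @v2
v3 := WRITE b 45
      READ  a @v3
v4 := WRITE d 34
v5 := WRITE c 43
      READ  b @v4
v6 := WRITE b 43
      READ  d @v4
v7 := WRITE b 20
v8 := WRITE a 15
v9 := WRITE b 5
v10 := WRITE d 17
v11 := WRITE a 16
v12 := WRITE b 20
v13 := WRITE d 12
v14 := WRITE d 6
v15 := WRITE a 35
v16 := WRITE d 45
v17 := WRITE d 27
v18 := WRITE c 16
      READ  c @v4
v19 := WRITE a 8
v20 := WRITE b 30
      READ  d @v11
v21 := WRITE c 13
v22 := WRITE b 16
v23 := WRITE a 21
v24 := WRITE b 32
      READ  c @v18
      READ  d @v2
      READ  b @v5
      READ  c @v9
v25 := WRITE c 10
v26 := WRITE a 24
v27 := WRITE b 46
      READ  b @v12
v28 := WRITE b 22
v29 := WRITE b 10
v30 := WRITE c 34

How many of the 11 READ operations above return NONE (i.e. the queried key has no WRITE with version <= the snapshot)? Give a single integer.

v1: WRITE b=31  (b history now [(1, 31)])
v2: WRITE c=14  (c history now [(2, 14)])
READ c @v2: history=[(2, 14)] -> pick v2 -> 14
v3: WRITE b=45  (b history now [(1, 31), (3, 45)])
READ a @v3: history=[] -> no version <= 3 -> NONE
v4: WRITE d=34  (d history now [(4, 34)])
v5: WRITE c=43  (c history now [(2, 14), (5, 43)])
READ b @v4: history=[(1, 31), (3, 45)] -> pick v3 -> 45
v6: WRITE b=43  (b history now [(1, 31), (3, 45), (6, 43)])
READ d @v4: history=[(4, 34)] -> pick v4 -> 34
v7: WRITE b=20  (b history now [(1, 31), (3, 45), (6, 43), (7, 20)])
v8: WRITE a=15  (a history now [(8, 15)])
v9: WRITE b=5  (b history now [(1, 31), (3, 45), (6, 43), (7, 20), (9, 5)])
v10: WRITE d=17  (d history now [(4, 34), (10, 17)])
v11: WRITE a=16  (a history now [(8, 15), (11, 16)])
v12: WRITE b=20  (b history now [(1, 31), (3, 45), (6, 43), (7, 20), (9, 5), (12, 20)])
v13: WRITE d=12  (d history now [(4, 34), (10, 17), (13, 12)])
v14: WRITE d=6  (d history now [(4, 34), (10, 17), (13, 12), (14, 6)])
v15: WRITE a=35  (a history now [(8, 15), (11, 16), (15, 35)])
v16: WRITE d=45  (d history now [(4, 34), (10, 17), (13, 12), (14, 6), (16, 45)])
v17: WRITE d=27  (d history now [(4, 34), (10, 17), (13, 12), (14, 6), (16, 45), (17, 27)])
v18: WRITE c=16  (c history now [(2, 14), (5, 43), (18, 16)])
READ c @v4: history=[(2, 14), (5, 43), (18, 16)] -> pick v2 -> 14
v19: WRITE a=8  (a history now [(8, 15), (11, 16), (15, 35), (19, 8)])
v20: WRITE b=30  (b history now [(1, 31), (3, 45), (6, 43), (7, 20), (9, 5), (12, 20), (20, 30)])
READ d @v11: history=[(4, 34), (10, 17), (13, 12), (14, 6), (16, 45), (17, 27)] -> pick v10 -> 17
v21: WRITE c=13  (c history now [(2, 14), (5, 43), (18, 16), (21, 13)])
v22: WRITE b=16  (b history now [(1, 31), (3, 45), (6, 43), (7, 20), (9, 5), (12, 20), (20, 30), (22, 16)])
v23: WRITE a=21  (a history now [(8, 15), (11, 16), (15, 35), (19, 8), (23, 21)])
v24: WRITE b=32  (b history now [(1, 31), (3, 45), (6, 43), (7, 20), (9, 5), (12, 20), (20, 30), (22, 16), (24, 32)])
READ c @v18: history=[(2, 14), (5, 43), (18, 16), (21, 13)] -> pick v18 -> 16
READ d @v2: history=[(4, 34), (10, 17), (13, 12), (14, 6), (16, 45), (17, 27)] -> no version <= 2 -> NONE
READ b @v5: history=[(1, 31), (3, 45), (6, 43), (7, 20), (9, 5), (12, 20), (20, 30), (22, 16), (24, 32)] -> pick v3 -> 45
READ c @v9: history=[(2, 14), (5, 43), (18, 16), (21, 13)] -> pick v5 -> 43
v25: WRITE c=10  (c history now [(2, 14), (5, 43), (18, 16), (21, 13), (25, 10)])
v26: WRITE a=24  (a history now [(8, 15), (11, 16), (15, 35), (19, 8), (23, 21), (26, 24)])
v27: WRITE b=46  (b history now [(1, 31), (3, 45), (6, 43), (7, 20), (9, 5), (12, 20), (20, 30), (22, 16), (24, 32), (27, 46)])
READ b @v12: history=[(1, 31), (3, 45), (6, 43), (7, 20), (9, 5), (12, 20), (20, 30), (22, 16), (24, 32), (27, 46)] -> pick v12 -> 20
v28: WRITE b=22  (b history now [(1, 31), (3, 45), (6, 43), (7, 20), (9, 5), (12, 20), (20, 30), (22, 16), (24, 32), (27, 46), (28, 22)])
v29: WRITE b=10  (b history now [(1, 31), (3, 45), (6, 43), (7, 20), (9, 5), (12, 20), (20, 30), (22, 16), (24, 32), (27, 46), (28, 22), (29, 10)])
v30: WRITE c=34  (c history now [(2, 14), (5, 43), (18, 16), (21, 13), (25, 10), (30, 34)])
Read results in order: ['14', 'NONE', '45', '34', '14', '17', '16', 'NONE', '45', '43', '20']
NONE count = 2

Answer: 2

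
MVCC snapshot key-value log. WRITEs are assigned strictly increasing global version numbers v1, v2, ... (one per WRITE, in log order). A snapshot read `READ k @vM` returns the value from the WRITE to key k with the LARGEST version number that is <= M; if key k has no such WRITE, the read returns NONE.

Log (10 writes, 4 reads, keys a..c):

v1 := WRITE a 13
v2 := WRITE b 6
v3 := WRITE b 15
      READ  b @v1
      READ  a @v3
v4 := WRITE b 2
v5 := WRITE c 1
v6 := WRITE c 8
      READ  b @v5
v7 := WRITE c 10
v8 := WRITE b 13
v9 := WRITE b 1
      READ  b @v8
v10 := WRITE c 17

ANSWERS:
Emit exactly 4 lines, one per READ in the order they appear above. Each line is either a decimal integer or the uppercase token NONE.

Answer: NONE
13
2
13

Derivation:
v1: WRITE a=13  (a history now [(1, 13)])
v2: WRITE b=6  (b history now [(2, 6)])
v3: WRITE b=15  (b history now [(2, 6), (3, 15)])
READ b @v1: history=[(2, 6), (3, 15)] -> no version <= 1 -> NONE
READ a @v3: history=[(1, 13)] -> pick v1 -> 13
v4: WRITE b=2  (b history now [(2, 6), (3, 15), (4, 2)])
v5: WRITE c=1  (c history now [(5, 1)])
v6: WRITE c=8  (c history now [(5, 1), (6, 8)])
READ b @v5: history=[(2, 6), (3, 15), (4, 2)] -> pick v4 -> 2
v7: WRITE c=10  (c history now [(5, 1), (6, 8), (7, 10)])
v8: WRITE b=13  (b history now [(2, 6), (3, 15), (4, 2), (8, 13)])
v9: WRITE b=1  (b history now [(2, 6), (3, 15), (4, 2), (8, 13), (9, 1)])
READ b @v8: history=[(2, 6), (3, 15), (4, 2), (8, 13), (9, 1)] -> pick v8 -> 13
v10: WRITE c=17  (c history now [(5, 1), (6, 8), (7, 10), (10, 17)])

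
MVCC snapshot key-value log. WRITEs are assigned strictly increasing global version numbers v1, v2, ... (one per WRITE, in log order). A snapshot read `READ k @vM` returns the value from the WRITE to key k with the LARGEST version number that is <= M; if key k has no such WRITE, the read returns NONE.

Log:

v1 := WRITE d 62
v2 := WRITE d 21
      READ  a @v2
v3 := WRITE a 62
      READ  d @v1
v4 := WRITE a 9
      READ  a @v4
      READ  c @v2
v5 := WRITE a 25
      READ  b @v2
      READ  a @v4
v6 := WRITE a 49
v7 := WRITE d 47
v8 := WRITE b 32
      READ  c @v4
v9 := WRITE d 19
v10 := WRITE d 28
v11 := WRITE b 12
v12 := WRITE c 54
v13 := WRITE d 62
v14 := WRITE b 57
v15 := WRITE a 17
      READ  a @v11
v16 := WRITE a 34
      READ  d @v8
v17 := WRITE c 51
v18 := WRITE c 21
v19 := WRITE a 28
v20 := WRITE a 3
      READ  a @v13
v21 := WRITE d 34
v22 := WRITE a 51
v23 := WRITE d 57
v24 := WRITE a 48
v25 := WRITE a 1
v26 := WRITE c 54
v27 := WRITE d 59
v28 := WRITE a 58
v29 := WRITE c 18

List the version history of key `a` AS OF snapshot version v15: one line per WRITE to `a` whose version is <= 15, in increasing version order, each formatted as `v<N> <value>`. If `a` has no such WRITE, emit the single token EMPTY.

Answer: v3 62
v4 9
v5 25
v6 49
v15 17

Derivation:
Scan writes for key=a with version <= 15:
  v1 WRITE d 62 -> skip
  v2 WRITE d 21 -> skip
  v3 WRITE a 62 -> keep
  v4 WRITE a 9 -> keep
  v5 WRITE a 25 -> keep
  v6 WRITE a 49 -> keep
  v7 WRITE d 47 -> skip
  v8 WRITE b 32 -> skip
  v9 WRITE d 19 -> skip
  v10 WRITE d 28 -> skip
  v11 WRITE b 12 -> skip
  v12 WRITE c 54 -> skip
  v13 WRITE d 62 -> skip
  v14 WRITE b 57 -> skip
  v15 WRITE a 17 -> keep
  v16 WRITE a 34 -> drop (> snap)
  v17 WRITE c 51 -> skip
  v18 WRITE c 21 -> skip
  v19 WRITE a 28 -> drop (> snap)
  v20 WRITE a 3 -> drop (> snap)
  v21 WRITE d 34 -> skip
  v22 WRITE a 51 -> drop (> snap)
  v23 WRITE d 57 -> skip
  v24 WRITE a 48 -> drop (> snap)
  v25 WRITE a 1 -> drop (> snap)
  v26 WRITE c 54 -> skip
  v27 WRITE d 59 -> skip
  v28 WRITE a 58 -> drop (> snap)
  v29 WRITE c 18 -> skip
Collected: [(3, 62), (4, 9), (5, 25), (6, 49), (15, 17)]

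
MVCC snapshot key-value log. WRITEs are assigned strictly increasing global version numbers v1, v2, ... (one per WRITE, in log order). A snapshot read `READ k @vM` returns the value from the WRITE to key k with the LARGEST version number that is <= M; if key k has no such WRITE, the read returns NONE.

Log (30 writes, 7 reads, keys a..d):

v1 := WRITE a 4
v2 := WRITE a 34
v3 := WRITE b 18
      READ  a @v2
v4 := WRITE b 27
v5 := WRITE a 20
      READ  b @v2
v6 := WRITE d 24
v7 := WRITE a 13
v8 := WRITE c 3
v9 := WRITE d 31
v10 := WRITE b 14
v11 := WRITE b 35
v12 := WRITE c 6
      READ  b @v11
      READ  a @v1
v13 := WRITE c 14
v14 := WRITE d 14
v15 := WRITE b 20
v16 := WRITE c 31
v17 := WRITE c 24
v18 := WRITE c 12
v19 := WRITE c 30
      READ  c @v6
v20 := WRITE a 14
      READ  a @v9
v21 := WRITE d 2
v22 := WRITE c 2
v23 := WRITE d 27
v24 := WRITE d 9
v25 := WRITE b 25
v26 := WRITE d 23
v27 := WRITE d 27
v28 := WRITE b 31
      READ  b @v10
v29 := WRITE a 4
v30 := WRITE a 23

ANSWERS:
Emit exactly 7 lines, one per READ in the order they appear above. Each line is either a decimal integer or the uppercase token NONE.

Answer: 34
NONE
35
4
NONE
13
14

Derivation:
v1: WRITE a=4  (a history now [(1, 4)])
v2: WRITE a=34  (a history now [(1, 4), (2, 34)])
v3: WRITE b=18  (b history now [(3, 18)])
READ a @v2: history=[(1, 4), (2, 34)] -> pick v2 -> 34
v4: WRITE b=27  (b history now [(3, 18), (4, 27)])
v5: WRITE a=20  (a history now [(1, 4), (2, 34), (5, 20)])
READ b @v2: history=[(3, 18), (4, 27)] -> no version <= 2 -> NONE
v6: WRITE d=24  (d history now [(6, 24)])
v7: WRITE a=13  (a history now [(1, 4), (2, 34), (5, 20), (7, 13)])
v8: WRITE c=3  (c history now [(8, 3)])
v9: WRITE d=31  (d history now [(6, 24), (9, 31)])
v10: WRITE b=14  (b history now [(3, 18), (4, 27), (10, 14)])
v11: WRITE b=35  (b history now [(3, 18), (4, 27), (10, 14), (11, 35)])
v12: WRITE c=6  (c history now [(8, 3), (12, 6)])
READ b @v11: history=[(3, 18), (4, 27), (10, 14), (11, 35)] -> pick v11 -> 35
READ a @v1: history=[(1, 4), (2, 34), (5, 20), (7, 13)] -> pick v1 -> 4
v13: WRITE c=14  (c history now [(8, 3), (12, 6), (13, 14)])
v14: WRITE d=14  (d history now [(6, 24), (9, 31), (14, 14)])
v15: WRITE b=20  (b history now [(3, 18), (4, 27), (10, 14), (11, 35), (15, 20)])
v16: WRITE c=31  (c history now [(8, 3), (12, 6), (13, 14), (16, 31)])
v17: WRITE c=24  (c history now [(8, 3), (12, 6), (13, 14), (16, 31), (17, 24)])
v18: WRITE c=12  (c history now [(8, 3), (12, 6), (13, 14), (16, 31), (17, 24), (18, 12)])
v19: WRITE c=30  (c history now [(8, 3), (12, 6), (13, 14), (16, 31), (17, 24), (18, 12), (19, 30)])
READ c @v6: history=[(8, 3), (12, 6), (13, 14), (16, 31), (17, 24), (18, 12), (19, 30)] -> no version <= 6 -> NONE
v20: WRITE a=14  (a history now [(1, 4), (2, 34), (5, 20), (7, 13), (20, 14)])
READ a @v9: history=[(1, 4), (2, 34), (5, 20), (7, 13), (20, 14)] -> pick v7 -> 13
v21: WRITE d=2  (d history now [(6, 24), (9, 31), (14, 14), (21, 2)])
v22: WRITE c=2  (c history now [(8, 3), (12, 6), (13, 14), (16, 31), (17, 24), (18, 12), (19, 30), (22, 2)])
v23: WRITE d=27  (d history now [(6, 24), (9, 31), (14, 14), (21, 2), (23, 27)])
v24: WRITE d=9  (d history now [(6, 24), (9, 31), (14, 14), (21, 2), (23, 27), (24, 9)])
v25: WRITE b=25  (b history now [(3, 18), (4, 27), (10, 14), (11, 35), (15, 20), (25, 25)])
v26: WRITE d=23  (d history now [(6, 24), (9, 31), (14, 14), (21, 2), (23, 27), (24, 9), (26, 23)])
v27: WRITE d=27  (d history now [(6, 24), (9, 31), (14, 14), (21, 2), (23, 27), (24, 9), (26, 23), (27, 27)])
v28: WRITE b=31  (b history now [(3, 18), (4, 27), (10, 14), (11, 35), (15, 20), (25, 25), (28, 31)])
READ b @v10: history=[(3, 18), (4, 27), (10, 14), (11, 35), (15, 20), (25, 25), (28, 31)] -> pick v10 -> 14
v29: WRITE a=4  (a history now [(1, 4), (2, 34), (5, 20), (7, 13), (20, 14), (29, 4)])
v30: WRITE a=23  (a history now [(1, 4), (2, 34), (5, 20), (7, 13), (20, 14), (29, 4), (30, 23)])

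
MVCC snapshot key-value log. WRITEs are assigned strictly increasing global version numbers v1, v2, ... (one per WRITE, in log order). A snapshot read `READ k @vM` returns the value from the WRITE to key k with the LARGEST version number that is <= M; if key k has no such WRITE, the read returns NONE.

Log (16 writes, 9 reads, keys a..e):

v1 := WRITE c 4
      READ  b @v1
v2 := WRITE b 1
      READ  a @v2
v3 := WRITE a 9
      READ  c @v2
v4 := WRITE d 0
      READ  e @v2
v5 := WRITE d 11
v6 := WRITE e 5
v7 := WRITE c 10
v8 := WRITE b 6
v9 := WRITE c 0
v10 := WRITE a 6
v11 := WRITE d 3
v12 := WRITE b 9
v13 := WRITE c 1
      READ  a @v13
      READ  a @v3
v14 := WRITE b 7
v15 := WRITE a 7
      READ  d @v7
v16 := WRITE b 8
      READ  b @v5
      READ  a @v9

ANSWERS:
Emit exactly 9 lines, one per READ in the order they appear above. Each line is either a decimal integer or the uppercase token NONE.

v1: WRITE c=4  (c history now [(1, 4)])
READ b @v1: history=[] -> no version <= 1 -> NONE
v2: WRITE b=1  (b history now [(2, 1)])
READ a @v2: history=[] -> no version <= 2 -> NONE
v3: WRITE a=9  (a history now [(3, 9)])
READ c @v2: history=[(1, 4)] -> pick v1 -> 4
v4: WRITE d=0  (d history now [(4, 0)])
READ e @v2: history=[] -> no version <= 2 -> NONE
v5: WRITE d=11  (d history now [(4, 0), (5, 11)])
v6: WRITE e=5  (e history now [(6, 5)])
v7: WRITE c=10  (c history now [(1, 4), (7, 10)])
v8: WRITE b=6  (b history now [(2, 1), (8, 6)])
v9: WRITE c=0  (c history now [(1, 4), (7, 10), (9, 0)])
v10: WRITE a=6  (a history now [(3, 9), (10, 6)])
v11: WRITE d=3  (d history now [(4, 0), (5, 11), (11, 3)])
v12: WRITE b=9  (b history now [(2, 1), (8, 6), (12, 9)])
v13: WRITE c=1  (c history now [(1, 4), (7, 10), (9, 0), (13, 1)])
READ a @v13: history=[(3, 9), (10, 6)] -> pick v10 -> 6
READ a @v3: history=[(3, 9), (10, 6)] -> pick v3 -> 9
v14: WRITE b=7  (b history now [(2, 1), (8, 6), (12, 9), (14, 7)])
v15: WRITE a=7  (a history now [(3, 9), (10, 6), (15, 7)])
READ d @v7: history=[(4, 0), (5, 11), (11, 3)] -> pick v5 -> 11
v16: WRITE b=8  (b history now [(2, 1), (8, 6), (12, 9), (14, 7), (16, 8)])
READ b @v5: history=[(2, 1), (8, 6), (12, 9), (14, 7), (16, 8)] -> pick v2 -> 1
READ a @v9: history=[(3, 9), (10, 6), (15, 7)] -> pick v3 -> 9

Answer: NONE
NONE
4
NONE
6
9
11
1
9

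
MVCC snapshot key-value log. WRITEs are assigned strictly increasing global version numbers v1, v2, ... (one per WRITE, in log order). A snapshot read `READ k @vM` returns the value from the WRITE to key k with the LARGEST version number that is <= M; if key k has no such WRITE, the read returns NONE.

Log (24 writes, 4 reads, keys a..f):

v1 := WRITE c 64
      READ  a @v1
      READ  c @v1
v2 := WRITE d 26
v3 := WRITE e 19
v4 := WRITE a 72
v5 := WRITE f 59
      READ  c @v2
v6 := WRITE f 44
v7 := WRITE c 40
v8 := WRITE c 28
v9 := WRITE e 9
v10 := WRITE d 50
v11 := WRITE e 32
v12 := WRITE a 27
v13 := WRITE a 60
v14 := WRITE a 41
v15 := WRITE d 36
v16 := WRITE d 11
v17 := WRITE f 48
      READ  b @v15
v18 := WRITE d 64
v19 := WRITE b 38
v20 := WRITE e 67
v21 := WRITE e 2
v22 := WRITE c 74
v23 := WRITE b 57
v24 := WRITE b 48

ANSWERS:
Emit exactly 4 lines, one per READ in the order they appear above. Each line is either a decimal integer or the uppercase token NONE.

v1: WRITE c=64  (c history now [(1, 64)])
READ a @v1: history=[] -> no version <= 1 -> NONE
READ c @v1: history=[(1, 64)] -> pick v1 -> 64
v2: WRITE d=26  (d history now [(2, 26)])
v3: WRITE e=19  (e history now [(3, 19)])
v4: WRITE a=72  (a history now [(4, 72)])
v5: WRITE f=59  (f history now [(5, 59)])
READ c @v2: history=[(1, 64)] -> pick v1 -> 64
v6: WRITE f=44  (f history now [(5, 59), (6, 44)])
v7: WRITE c=40  (c history now [(1, 64), (7, 40)])
v8: WRITE c=28  (c history now [(1, 64), (7, 40), (8, 28)])
v9: WRITE e=9  (e history now [(3, 19), (9, 9)])
v10: WRITE d=50  (d history now [(2, 26), (10, 50)])
v11: WRITE e=32  (e history now [(3, 19), (9, 9), (11, 32)])
v12: WRITE a=27  (a history now [(4, 72), (12, 27)])
v13: WRITE a=60  (a history now [(4, 72), (12, 27), (13, 60)])
v14: WRITE a=41  (a history now [(4, 72), (12, 27), (13, 60), (14, 41)])
v15: WRITE d=36  (d history now [(2, 26), (10, 50), (15, 36)])
v16: WRITE d=11  (d history now [(2, 26), (10, 50), (15, 36), (16, 11)])
v17: WRITE f=48  (f history now [(5, 59), (6, 44), (17, 48)])
READ b @v15: history=[] -> no version <= 15 -> NONE
v18: WRITE d=64  (d history now [(2, 26), (10, 50), (15, 36), (16, 11), (18, 64)])
v19: WRITE b=38  (b history now [(19, 38)])
v20: WRITE e=67  (e history now [(3, 19), (9, 9), (11, 32), (20, 67)])
v21: WRITE e=2  (e history now [(3, 19), (9, 9), (11, 32), (20, 67), (21, 2)])
v22: WRITE c=74  (c history now [(1, 64), (7, 40), (8, 28), (22, 74)])
v23: WRITE b=57  (b history now [(19, 38), (23, 57)])
v24: WRITE b=48  (b history now [(19, 38), (23, 57), (24, 48)])

Answer: NONE
64
64
NONE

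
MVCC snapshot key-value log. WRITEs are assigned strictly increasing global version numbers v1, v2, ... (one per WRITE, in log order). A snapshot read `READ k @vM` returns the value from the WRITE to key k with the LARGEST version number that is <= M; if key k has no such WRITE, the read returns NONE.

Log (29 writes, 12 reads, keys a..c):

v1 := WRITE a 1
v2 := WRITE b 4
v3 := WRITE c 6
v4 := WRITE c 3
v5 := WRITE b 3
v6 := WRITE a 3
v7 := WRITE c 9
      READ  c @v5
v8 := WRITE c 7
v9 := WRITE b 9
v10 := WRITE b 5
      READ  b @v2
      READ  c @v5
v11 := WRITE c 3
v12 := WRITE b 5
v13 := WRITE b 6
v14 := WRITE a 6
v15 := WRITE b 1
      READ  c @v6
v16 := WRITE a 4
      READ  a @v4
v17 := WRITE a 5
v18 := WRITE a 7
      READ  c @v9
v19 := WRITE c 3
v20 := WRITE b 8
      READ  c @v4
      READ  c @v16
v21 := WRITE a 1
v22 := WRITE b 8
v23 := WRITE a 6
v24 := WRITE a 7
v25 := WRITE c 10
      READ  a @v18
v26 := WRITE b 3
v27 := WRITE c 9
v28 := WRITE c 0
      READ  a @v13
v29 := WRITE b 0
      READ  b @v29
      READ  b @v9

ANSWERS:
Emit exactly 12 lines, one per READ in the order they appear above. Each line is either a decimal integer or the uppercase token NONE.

v1: WRITE a=1  (a history now [(1, 1)])
v2: WRITE b=4  (b history now [(2, 4)])
v3: WRITE c=6  (c history now [(3, 6)])
v4: WRITE c=3  (c history now [(3, 6), (4, 3)])
v5: WRITE b=3  (b history now [(2, 4), (5, 3)])
v6: WRITE a=3  (a history now [(1, 1), (6, 3)])
v7: WRITE c=9  (c history now [(3, 6), (4, 3), (7, 9)])
READ c @v5: history=[(3, 6), (4, 3), (7, 9)] -> pick v4 -> 3
v8: WRITE c=7  (c history now [(3, 6), (4, 3), (7, 9), (8, 7)])
v9: WRITE b=9  (b history now [(2, 4), (5, 3), (9, 9)])
v10: WRITE b=5  (b history now [(2, 4), (5, 3), (9, 9), (10, 5)])
READ b @v2: history=[(2, 4), (5, 3), (9, 9), (10, 5)] -> pick v2 -> 4
READ c @v5: history=[(3, 6), (4, 3), (7, 9), (8, 7)] -> pick v4 -> 3
v11: WRITE c=3  (c history now [(3, 6), (4, 3), (7, 9), (8, 7), (11, 3)])
v12: WRITE b=5  (b history now [(2, 4), (5, 3), (9, 9), (10, 5), (12, 5)])
v13: WRITE b=6  (b history now [(2, 4), (5, 3), (9, 9), (10, 5), (12, 5), (13, 6)])
v14: WRITE a=6  (a history now [(1, 1), (6, 3), (14, 6)])
v15: WRITE b=1  (b history now [(2, 4), (5, 3), (9, 9), (10, 5), (12, 5), (13, 6), (15, 1)])
READ c @v6: history=[(3, 6), (4, 3), (7, 9), (8, 7), (11, 3)] -> pick v4 -> 3
v16: WRITE a=4  (a history now [(1, 1), (6, 3), (14, 6), (16, 4)])
READ a @v4: history=[(1, 1), (6, 3), (14, 6), (16, 4)] -> pick v1 -> 1
v17: WRITE a=5  (a history now [(1, 1), (6, 3), (14, 6), (16, 4), (17, 5)])
v18: WRITE a=7  (a history now [(1, 1), (6, 3), (14, 6), (16, 4), (17, 5), (18, 7)])
READ c @v9: history=[(3, 6), (4, 3), (7, 9), (8, 7), (11, 3)] -> pick v8 -> 7
v19: WRITE c=3  (c history now [(3, 6), (4, 3), (7, 9), (8, 7), (11, 3), (19, 3)])
v20: WRITE b=8  (b history now [(2, 4), (5, 3), (9, 9), (10, 5), (12, 5), (13, 6), (15, 1), (20, 8)])
READ c @v4: history=[(3, 6), (4, 3), (7, 9), (8, 7), (11, 3), (19, 3)] -> pick v4 -> 3
READ c @v16: history=[(3, 6), (4, 3), (7, 9), (8, 7), (11, 3), (19, 3)] -> pick v11 -> 3
v21: WRITE a=1  (a history now [(1, 1), (6, 3), (14, 6), (16, 4), (17, 5), (18, 7), (21, 1)])
v22: WRITE b=8  (b history now [(2, 4), (5, 3), (9, 9), (10, 5), (12, 5), (13, 6), (15, 1), (20, 8), (22, 8)])
v23: WRITE a=6  (a history now [(1, 1), (6, 3), (14, 6), (16, 4), (17, 5), (18, 7), (21, 1), (23, 6)])
v24: WRITE a=7  (a history now [(1, 1), (6, 3), (14, 6), (16, 4), (17, 5), (18, 7), (21, 1), (23, 6), (24, 7)])
v25: WRITE c=10  (c history now [(3, 6), (4, 3), (7, 9), (8, 7), (11, 3), (19, 3), (25, 10)])
READ a @v18: history=[(1, 1), (6, 3), (14, 6), (16, 4), (17, 5), (18, 7), (21, 1), (23, 6), (24, 7)] -> pick v18 -> 7
v26: WRITE b=3  (b history now [(2, 4), (5, 3), (9, 9), (10, 5), (12, 5), (13, 6), (15, 1), (20, 8), (22, 8), (26, 3)])
v27: WRITE c=9  (c history now [(3, 6), (4, 3), (7, 9), (8, 7), (11, 3), (19, 3), (25, 10), (27, 9)])
v28: WRITE c=0  (c history now [(3, 6), (4, 3), (7, 9), (8, 7), (11, 3), (19, 3), (25, 10), (27, 9), (28, 0)])
READ a @v13: history=[(1, 1), (6, 3), (14, 6), (16, 4), (17, 5), (18, 7), (21, 1), (23, 6), (24, 7)] -> pick v6 -> 3
v29: WRITE b=0  (b history now [(2, 4), (5, 3), (9, 9), (10, 5), (12, 5), (13, 6), (15, 1), (20, 8), (22, 8), (26, 3), (29, 0)])
READ b @v29: history=[(2, 4), (5, 3), (9, 9), (10, 5), (12, 5), (13, 6), (15, 1), (20, 8), (22, 8), (26, 3), (29, 0)] -> pick v29 -> 0
READ b @v9: history=[(2, 4), (5, 3), (9, 9), (10, 5), (12, 5), (13, 6), (15, 1), (20, 8), (22, 8), (26, 3), (29, 0)] -> pick v9 -> 9

Answer: 3
4
3
3
1
7
3
3
7
3
0
9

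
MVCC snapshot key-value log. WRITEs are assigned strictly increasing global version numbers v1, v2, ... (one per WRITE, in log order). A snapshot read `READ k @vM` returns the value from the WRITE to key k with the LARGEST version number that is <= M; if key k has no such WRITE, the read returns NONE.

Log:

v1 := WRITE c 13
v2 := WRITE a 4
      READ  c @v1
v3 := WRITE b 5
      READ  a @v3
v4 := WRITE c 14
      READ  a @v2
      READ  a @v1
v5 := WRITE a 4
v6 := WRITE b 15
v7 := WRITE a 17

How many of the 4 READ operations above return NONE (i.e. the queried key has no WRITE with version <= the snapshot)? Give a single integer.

v1: WRITE c=13  (c history now [(1, 13)])
v2: WRITE a=4  (a history now [(2, 4)])
READ c @v1: history=[(1, 13)] -> pick v1 -> 13
v3: WRITE b=5  (b history now [(3, 5)])
READ a @v3: history=[(2, 4)] -> pick v2 -> 4
v4: WRITE c=14  (c history now [(1, 13), (4, 14)])
READ a @v2: history=[(2, 4)] -> pick v2 -> 4
READ a @v1: history=[(2, 4)] -> no version <= 1 -> NONE
v5: WRITE a=4  (a history now [(2, 4), (5, 4)])
v6: WRITE b=15  (b history now [(3, 5), (6, 15)])
v7: WRITE a=17  (a history now [(2, 4), (5, 4), (7, 17)])
Read results in order: ['13', '4', '4', 'NONE']
NONE count = 1

Answer: 1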